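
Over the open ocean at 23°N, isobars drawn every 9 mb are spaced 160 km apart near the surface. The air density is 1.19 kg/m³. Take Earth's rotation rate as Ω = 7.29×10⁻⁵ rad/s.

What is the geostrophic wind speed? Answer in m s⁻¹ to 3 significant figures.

Coriolis parameter at 23°N:
f = 2Ω sin φ = 2 × 7.29×10⁻⁵ × sin 23° = 5.70×10⁻⁵ s⁻¹
Pressure gradient: |∂P/∂n| = 900 Pa / 160000 m = 5.62×10⁻³ Pa/m
Geostrophic balance (pressure-gradient force = Coriolis force):
V_g = (1/(fρ)) |∂P/∂n| = 5.62×10⁻³ / (5.70×10⁻⁵ × 1.19) = 83.0 m/s

83.0 m s⁻¹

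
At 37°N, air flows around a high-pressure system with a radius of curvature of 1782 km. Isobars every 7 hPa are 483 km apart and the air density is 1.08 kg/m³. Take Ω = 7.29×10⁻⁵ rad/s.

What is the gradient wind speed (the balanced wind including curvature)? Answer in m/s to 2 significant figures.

17 m/s

Coriolis parameter at 37°N:
f = 2Ω sin φ = 2 × 7.29×10⁻⁵ × sin 37° = 8.77×10⁻⁵ s⁻¹
Pressure gradient: |∂P/∂n| = 700 Pa / 483000 m = 1.45×10⁻³ Pa/m
Geostrophic speed: V_g = |∂P/∂n|/(fρ) = 1.45×10⁻³/(8.77×10⁻⁵ × 1.08) = 15.3 m/s
Around a high, pressure-gradient force acts outward with centrifugal, so Coriolis balances both:
fV = (1/ρ)|∂P/∂n| + V²/R  →  V² − fR·V + fR·V_g = 0
With fR = 8.77×10⁻⁵ × 1782×10³ m = 156 m/s:
V = [fR − √((fR)² − 4 fR V_g)]/2 = [156 − √(156² − 4×156×15.3)]/2 = 17.2 m/s
Supergeostrophic (V > V_g = 15.3 m/s), as expected around a high.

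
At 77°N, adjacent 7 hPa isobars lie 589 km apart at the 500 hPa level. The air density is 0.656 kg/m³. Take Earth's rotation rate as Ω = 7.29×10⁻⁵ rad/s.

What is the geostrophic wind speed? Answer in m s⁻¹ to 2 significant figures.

13 m s⁻¹

Coriolis parameter at 77°N:
f = 2Ω sin φ = 2 × 7.29×10⁻⁵ × sin 77° = 1.42×10⁻⁴ s⁻¹
Pressure gradient: |∂P/∂n| = 700 Pa / 589000 m = 1.19×10⁻³ Pa/m
Geostrophic balance (pressure-gradient force = Coriolis force):
V_g = (1/(fρ)) |∂P/∂n| = 1.19×10⁻³ / (1.42×10⁻⁴ × 0.656) = 12.8 m/s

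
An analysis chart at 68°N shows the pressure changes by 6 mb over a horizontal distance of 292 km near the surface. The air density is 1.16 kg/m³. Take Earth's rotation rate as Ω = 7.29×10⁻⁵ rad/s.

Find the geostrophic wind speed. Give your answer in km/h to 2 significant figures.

Coriolis parameter at 68°N:
f = 2Ω sin φ = 2 × 7.29×10⁻⁵ × sin 68° = 1.35×10⁻⁴ s⁻¹
Pressure gradient: |∂P/∂n| = 600 Pa / 292000 m = 2.05×10⁻³ Pa/m
Geostrophic balance (pressure-gradient force = Coriolis force):
V_g = (1/(fρ)) |∂P/∂n| = 2.05×10⁻³ / (1.35×10⁻⁴ × 1.16) = 13.1 m/s
Converting: 13.1 m/s × 3.6 = 47 km/h

47 km/h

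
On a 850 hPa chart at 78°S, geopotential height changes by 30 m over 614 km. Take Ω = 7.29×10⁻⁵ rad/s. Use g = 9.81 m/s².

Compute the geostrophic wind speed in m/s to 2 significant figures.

3.4 m/s

Coriolis parameter at 78°S:
f = 2Ω sin φ = 2 × 7.29×10⁻⁵ × sin 78° = 1.43×10⁻⁴ s⁻¹
Height gradient: |∂Z/∂n| = 30 m / 614000 m = 4.89×10⁻⁵
On a pressure surface, geostrophic balance gives V_g = (g/f)|∂Z/∂n|:
V_g = 9.81 × 4.89×10⁻⁵ / 1.43×10⁻⁴ = 3.36 m/s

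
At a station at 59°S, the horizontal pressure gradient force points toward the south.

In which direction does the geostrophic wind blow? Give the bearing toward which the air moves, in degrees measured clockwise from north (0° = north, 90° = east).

090°

The pressure-gradient force points toward the south (bearing 180°).
Geostrophic balance: in the Southern Hemisphere the Coriolis force deflects motion to the left, so the geostrophic wind blows 90° to the left of the pressure-gradient force (low pressure on the right).
Rotating 180° by 90° counterclockwise gives 090° — the wind blows toward the east.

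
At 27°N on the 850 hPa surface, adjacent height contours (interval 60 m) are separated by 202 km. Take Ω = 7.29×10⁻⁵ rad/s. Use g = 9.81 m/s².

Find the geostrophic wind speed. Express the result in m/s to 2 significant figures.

Coriolis parameter at 27°N:
f = 2Ω sin φ = 2 × 7.29×10⁻⁵ × sin 27° = 6.62×10⁻⁵ s⁻¹
Height gradient: |∂Z/∂n| = 60 m / 202000 m = 2.97×10⁻⁴
On a pressure surface, geostrophic balance gives V_g = (g/f)|∂Z/∂n|:
V_g = 9.81 × 2.97×10⁻⁴ / 6.62×10⁻⁵ = 44.0 m/s

44 m/s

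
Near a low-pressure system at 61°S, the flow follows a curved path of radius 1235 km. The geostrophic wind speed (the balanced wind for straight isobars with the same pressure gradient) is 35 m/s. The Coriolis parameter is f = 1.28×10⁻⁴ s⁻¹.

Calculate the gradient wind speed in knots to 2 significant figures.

57 knots

Around a low, centrifugal force acts outward with Coriolis, so pressure-gradient force balances both:
(1/ρ)|∂P/∂n| = fV + V²/R  →  V² + fR·V − fR·V_g = 0
With fR = 1.28×10⁻⁴ × 1235×10³ m = 158 m/s:
V = [−fR + √((fR)² + 4 fR V_g)]/2 = [−158 + √(158² + 4×158×35)]/2 = 29.5 m/s
Subgeostrophic (V < V_g = 35 m/s), as expected around a low.
Converting: 29.5 m/s × 1.944 = 57 knots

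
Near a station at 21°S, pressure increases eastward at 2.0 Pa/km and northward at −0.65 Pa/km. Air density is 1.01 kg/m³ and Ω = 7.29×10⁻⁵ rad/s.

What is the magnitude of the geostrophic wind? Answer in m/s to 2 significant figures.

40 m/s

Coriolis parameter at 21°S:
f = 2Ω sin φ = 2 × 7.29×10⁻⁵ × sin 21° = 5.23×10⁻⁵ s⁻¹
In the Southern Hemisphere f is negative: f = −5.23×10⁻⁵ s⁻¹.
Component geostrophic relations (x east, y north):
u_g = −(1/(fρ)) ∂P/∂y,  v_g = (1/(fρ)) ∂P/∂x
u_g = −(−0.65×10⁻³)/(−5.23×10⁻⁵ × 1.01) = −12.3 m/s;  v_g = (2.0×10⁻³)/(−5.23×10⁻⁵ × 1.01) = −37.9 m/s
|V_g| = √(u_g² + v_g²) = 39.8 m/s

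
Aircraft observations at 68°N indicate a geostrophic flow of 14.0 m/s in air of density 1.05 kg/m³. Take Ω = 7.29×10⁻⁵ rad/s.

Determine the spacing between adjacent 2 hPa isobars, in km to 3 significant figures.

Coriolis parameter at 68°N:
f = 2Ω sin φ = 2 × 7.29×10⁻⁵ × sin 68° = 1.35×10⁻⁴ s⁻¹
Geostrophic balance rearranged: |∂P/∂n| = f ρ V_g
|∂P/∂n| = 1.35×10⁻⁴ × 1.05 × 14.0 = 1.99×10⁻³ Pa/m
Isobar spacing: Δn = ΔP/|∂P/∂n| = 200 Pa / 1.99×10⁻³ Pa/m = 100644 m ≈ 101 km

101 km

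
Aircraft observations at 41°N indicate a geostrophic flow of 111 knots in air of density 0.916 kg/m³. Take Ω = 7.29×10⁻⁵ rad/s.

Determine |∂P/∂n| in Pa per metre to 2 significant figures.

5.0×10⁻³ Pa/m

Coriolis parameter at 41°N:
f = 2Ω sin φ = 2 × 7.29×10⁻⁵ × sin 41° = 9.57×10⁻⁵ s⁻¹
Wind speed in SI: 111 knots = 57.1 m/s
Geostrophic balance rearranged: |∂P/∂n| = f ρ V_g
|∂P/∂n| = 9.57×10⁻⁵ × 0.916 × 57.1 = 5.00×10⁻³ Pa/m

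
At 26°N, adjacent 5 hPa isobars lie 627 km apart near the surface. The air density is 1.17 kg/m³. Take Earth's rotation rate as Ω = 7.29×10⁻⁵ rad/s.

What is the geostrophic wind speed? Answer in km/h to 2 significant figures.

38 km/h

Coriolis parameter at 26°N:
f = 2Ω sin φ = 2 × 7.29×10⁻⁵ × sin 26° = 6.39×10⁻⁵ s⁻¹
Pressure gradient: |∂P/∂n| = 500 Pa / 627000 m = 7.97×10⁻⁴ Pa/m
Geostrophic balance (pressure-gradient force = Coriolis force):
V_g = (1/(fρ)) |∂P/∂n| = 7.97×10⁻⁴ / (6.39×10⁻⁵ × 1.17) = 10.7 m/s
Converting: 10.7 m/s × 3.6 = 38 km/h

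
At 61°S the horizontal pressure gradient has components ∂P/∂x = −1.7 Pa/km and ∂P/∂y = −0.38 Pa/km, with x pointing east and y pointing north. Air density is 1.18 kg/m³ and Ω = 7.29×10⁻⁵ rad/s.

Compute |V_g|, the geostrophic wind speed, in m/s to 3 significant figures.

Coriolis parameter at 61°S:
f = 2Ω sin φ = 2 × 7.29×10⁻⁵ × sin 61° = 1.28×10⁻⁴ s⁻¹
In the Southern Hemisphere f is negative: f = −1.28×10⁻⁴ s⁻¹.
Component geostrophic relations (x east, y north):
u_g = −(1/(fρ)) ∂P/∂y,  v_g = (1/(fρ)) ∂P/∂x
u_g = −(−0.38×10⁻³)/(−1.28×10⁻⁴ × 1.18) = −2.53 m/s;  v_g = (−1.7×10⁻³)/(−1.28×10⁻⁴ × 1.18) = 11.3 m/s
|V_g| = √(u_g² + v_g²) = 11.6 m/s

11.6 m/s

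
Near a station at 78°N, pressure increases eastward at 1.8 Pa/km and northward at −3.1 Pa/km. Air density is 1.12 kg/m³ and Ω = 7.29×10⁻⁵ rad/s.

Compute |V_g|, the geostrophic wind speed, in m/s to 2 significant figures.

22 m/s

Coriolis parameter at 78°N:
f = 2Ω sin φ = 2 × 7.29×10⁻⁵ × sin 78° = 1.43×10⁻⁴ s⁻¹
Component geostrophic relations (x east, y north):
u_g = −(1/(fρ)) ∂P/∂y,  v_g = (1/(fρ)) ∂P/∂x
u_g = −(−3.1×10⁻³)/(1.43×10⁻⁴ × 1.12) = 19.4 m/s;  v_g = (1.8×10⁻³)/(1.43×10⁻⁴ × 1.12) = 11.3 m/s
|V_g| = √(u_g² + v_g²) = 22.4 m/s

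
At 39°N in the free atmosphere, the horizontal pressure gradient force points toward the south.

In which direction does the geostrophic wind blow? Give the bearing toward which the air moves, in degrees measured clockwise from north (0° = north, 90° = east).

The pressure-gradient force points toward the south (bearing 180°).
Geostrophic balance: in the Northern Hemisphere the Coriolis force deflects motion to the right, so the geostrophic wind blows 90° to the right of the pressure-gradient force (low pressure on the left).
Rotating 180° by 90° clockwise gives 270° — the wind blows toward the west.

270°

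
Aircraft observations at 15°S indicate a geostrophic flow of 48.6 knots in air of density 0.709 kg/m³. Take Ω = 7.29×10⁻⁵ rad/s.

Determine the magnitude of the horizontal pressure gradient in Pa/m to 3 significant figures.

Coriolis parameter at 15°S:
f = 2Ω sin φ = 2 × 7.29×10⁻⁵ × sin 15° = 3.77×10⁻⁵ s⁻¹
Wind speed in SI: 48.6 knots = 25.0 m/s
Geostrophic balance rearranged: |∂P/∂n| = f ρ V_g
|∂P/∂n| = 3.77×10⁻⁵ × 0.709 × 25.0 = 6.69×10⁻⁴ Pa/m

6.69×10⁻⁴ Pa/m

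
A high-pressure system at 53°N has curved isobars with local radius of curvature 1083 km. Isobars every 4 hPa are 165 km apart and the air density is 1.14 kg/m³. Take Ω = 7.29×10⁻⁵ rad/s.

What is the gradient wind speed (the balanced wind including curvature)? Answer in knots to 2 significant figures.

Coriolis parameter at 53°N:
f = 2Ω sin φ = 2 × 7.29×10⁻⁵ × sin 53° = 1.16×10⁻⁴ s⁻¹
Pressure gradient: |∂P/∂n| = 400 Pa / 165000 m = 2.42×10⁻³ Pa/m
Geostrophic speed: V_g = |∂P/∂n|/(fρ) = 2.42×10⁻³/(1.16×10⁻⁴ × 1.14) = 18.3 m/s
Around a high, pressure-gradient force acts outward with centrifugal, so Coriolis balances both:
fV = (1/ρ)|∂P/∂n| + V²/R  →  V² − fR·V + fR·V_g = 0
With fR = 1.16×10⁻⁴ × 1083×10³ m = 126 m/s:
V = [fR − √((fR)² − 4 fR V_g)]/2 = [126 − √(126² − 4×126×18.3)]/2 = 22.2 m/s
Supergeostrophic (V > V_g = 18.3 m/s), as expected around a high.
Converting: 22.2 m/s × 1.944 = 43 knots

43 knots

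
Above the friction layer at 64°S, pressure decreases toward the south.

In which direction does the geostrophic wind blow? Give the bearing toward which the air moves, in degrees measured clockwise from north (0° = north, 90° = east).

090°

The pressure-gradient force points toward the south (bearing 180°).
Geostrophic balance: in the Southern Hemisphere the Coriolis force deflects motion to the left, so the geostrophic wind blows 90° to the left of the pressure-gradient force (low pressure on the right).
Rotating 180° by 90° counterclockwise gives 090° — the wind blows toward the east.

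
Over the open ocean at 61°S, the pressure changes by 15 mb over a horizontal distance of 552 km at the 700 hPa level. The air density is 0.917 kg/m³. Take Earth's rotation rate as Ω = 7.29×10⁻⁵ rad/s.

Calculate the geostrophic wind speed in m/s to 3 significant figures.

23.2 m/s

Coriolis parameter at 61°S:
f = 2Ω sin φ = 2 × 7.29×10⁻⁵ × sin 61° = 1.28×10⁻⁴ s⁻¹
Pressure gradient: |∂P/∂n| = 1500 Pa / 552000 m = 2.72×10⁻³ Pa/m
Geostrophic balance (pressure-gradient force = Coriolis force):
V_g = (1/(fρ)) |∂P/∂n| = 2.72×10⁻³ / (1.28×10⁻⁴ × 0.917) = 23.2 m/s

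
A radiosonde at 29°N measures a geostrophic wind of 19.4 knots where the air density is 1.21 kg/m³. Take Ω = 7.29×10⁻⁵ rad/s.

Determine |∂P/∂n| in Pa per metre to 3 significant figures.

8.54×10⁻⁴ Pa/m

Coriolis parameter at 29°N:
f = 2Ω sin φ = 2 × 7.29×10⁻⁵ × sin 29° = 7.07×10⁻⁵ s⁻¹
Wind speed in SI: 19.4 knots = 9.98 m/s
Geostrophic balance rearranged: |∂P/∂n| = f ρ V_g
|∂P/∂n| = 7.07×10⁻⁵ × 1.21 × 9.98 = 8.54×10⁻⁴ Pa/m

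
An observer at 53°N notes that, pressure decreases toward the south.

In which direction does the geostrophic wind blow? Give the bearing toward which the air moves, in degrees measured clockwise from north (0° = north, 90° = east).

270°

The pressure-gradient force points toward the south (bearing 180°).
Geostrophic balance: in the Northern Hemisphere the Coriolis force deflects motion to the right, so the geostrophic wind blows 90° to the right of the pressure-gradient force (low pressure on the left).
Rotating 180° by 90° clockwise gives 270° — the wind blows toward the west.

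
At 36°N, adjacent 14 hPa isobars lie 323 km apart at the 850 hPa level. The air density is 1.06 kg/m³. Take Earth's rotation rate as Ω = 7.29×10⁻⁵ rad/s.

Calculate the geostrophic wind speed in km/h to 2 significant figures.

170 km/h

Coriolis parameter at 36°N:
f = 2Ω sin φ = 2 × 7.29×10⁻⁵ × sin 36° = 8.57×10⁻⁵ s⁻¹
Pressure gradient: |∂P/∂n| = 1400 Pa / 323000 m = 4.33×10⁻³ Pa/m
Geostrophic balance (pressure-gradient force = Coriolis force):
V_g = (1/(fρ)) |∂P/∂n| = 4.33×10⁻³ / (8.57×10⁻⁵ × 1.06) = 47.7 m/s
Converting: 47.7 m/s × 3.6 = 170 km/h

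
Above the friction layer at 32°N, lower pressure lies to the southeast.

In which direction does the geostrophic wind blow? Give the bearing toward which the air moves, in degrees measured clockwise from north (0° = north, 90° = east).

225°

The pressure-gradient force points toward the southeast (bearing 135°).
Geostrophic balance: in the Northern Hemisphere the Coriolis force deflects motion to the right, so the geostrophic wind blows 90° to the right of the pressure-gradient force (low pressure on the left).
Rotating 135° by 90° clockwise gives 225° — the wind blows toward the southwest.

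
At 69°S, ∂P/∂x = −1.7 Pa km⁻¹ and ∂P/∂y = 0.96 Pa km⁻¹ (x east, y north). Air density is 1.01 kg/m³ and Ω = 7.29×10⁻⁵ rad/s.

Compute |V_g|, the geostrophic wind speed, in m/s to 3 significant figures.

14.2 m/s

Coriolis parameter at 69°S:
f = 2Ω sin φ = 2 × 7.29×10⁻⁵ × sin 69° = 1.36×10⁻⁴ s⁻¹
In the Southern Hemisphere f is negative: f = −1.36×10⁻⁴ s⁻¹.
Component geostrophic relations (x east, y north):
u_g = −(1/(fρ)) ∂P/∂y,  v_g = (1/(fρ)) ∂P/∂x
u_g = −(0.96×10⁻³)/(−1.36×10⁻⁴ × 1.01) = 6.98 m/s;  v_g = (−1.7×10⁻³)/(−1.36×10⁻⁴ × 1.01) = 12.4 m/s
|V_g| = √(u_g² + v_g²) = 14.2 m/s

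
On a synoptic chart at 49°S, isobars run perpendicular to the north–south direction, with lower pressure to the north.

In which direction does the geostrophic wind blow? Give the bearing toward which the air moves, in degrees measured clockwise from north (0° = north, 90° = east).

270°

The pressure-gradient force points toward the north (bearing 000°).
Geostrophic balance: in the Southern Hemisphere the Coriolis force deflects motion to the left, so the geostrophic wind blows 90° to the left of the pressure-gradient force (low pressure on the right).
Rotating 000° by 90° counterclockwise gives 270° — the wind blows toward the west.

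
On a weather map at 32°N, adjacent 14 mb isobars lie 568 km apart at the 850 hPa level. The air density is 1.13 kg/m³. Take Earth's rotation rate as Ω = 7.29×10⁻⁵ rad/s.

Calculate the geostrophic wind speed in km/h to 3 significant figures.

Coriolis parameter at 32°N:
f = 2Ω sin φ = 2 × 7.29×10⁻⁵ × sin 32° = 7.73×10⁻⁵ s⁻¹
Pressure gradient: |∂P/∂n| = 1400 Pa / 568000 m = 2.46×10⁻³ Pa/m
Geostrophic balance (pressure-gradient force = Coriolis force):
V_g = (1/(fρ)) |∂P/∂n| = 2.46×10⁻³ / (7.73×10⁻⁵ × 1.13) = 28.2 m/s
Converting: 28.2 m/s × 3.6 = 102 km/h

102 km/h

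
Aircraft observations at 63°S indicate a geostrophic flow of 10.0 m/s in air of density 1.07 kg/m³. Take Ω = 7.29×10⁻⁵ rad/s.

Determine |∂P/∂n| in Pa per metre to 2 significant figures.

1.4×10⁻³ Pa/m

Coriolis parameter at 63°S:
f = 2Ω sin φ = 2 × 7.29×10⁻⁵ × sin 63° = 1.30×10⁻⁴ s⁻¹
Geostrophic balance rearranged: |∂P/∂n| = f ρ V_g
|∂P/∂n| = 1.30×10⁻⁴ × 1.07 × 10.0 = 1.39×10⁻³ Pa/m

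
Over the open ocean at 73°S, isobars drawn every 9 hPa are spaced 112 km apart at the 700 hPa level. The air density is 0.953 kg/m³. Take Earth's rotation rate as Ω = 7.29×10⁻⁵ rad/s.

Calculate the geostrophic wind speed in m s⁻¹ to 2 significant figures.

Coriolis parameter at 73°S:
f = 2Ω sin φ = 2 × 7.29×10⁻⁵ × sin 73° = 1.39×10⁻⁴ s⁻¹
Pressure gradient: |∂P/∂n| = 900 Pa / 112000 m = 8.04×10⁻³ Pa/m
Geostrophic balance (pressure-gradient force = Coriolis force):
V_g = (1/(fρ)) |∂P/∂n| = 8.04×10⁻³ / (1.39×10⁻⁴ × 0.953) = 60.5 m/s

60 m s⁻¹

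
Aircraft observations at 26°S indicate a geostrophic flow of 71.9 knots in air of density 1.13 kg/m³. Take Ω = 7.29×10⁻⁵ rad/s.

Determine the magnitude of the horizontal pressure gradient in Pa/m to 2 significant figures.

2.7×10⁻³ Pa/m

Coriolis parameter at 26°S:
f = 2Ω sin φ = 2 × 7.29×10⁻⁵ × sin 26° = 6.39×10⁻⁵ s⁻¹
Wind speed in SI: 71.9 knots = 37.0 m/s
Geostrophic balance rearranged: |∂P/∂n| = f ρ V_g
|∂P/∂n| = 6.39×10⁻⁵ × 1.13 × 37.0 = 2.67×10⁻³ Pa/m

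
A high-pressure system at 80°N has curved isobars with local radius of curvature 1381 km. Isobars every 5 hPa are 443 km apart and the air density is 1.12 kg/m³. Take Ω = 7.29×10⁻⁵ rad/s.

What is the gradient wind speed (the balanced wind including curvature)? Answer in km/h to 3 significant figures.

Coriolis parameter at 80°N:
f = 2Ω sin φ = 2 × 7.29×10⁻⁵ × sin 80° = 1.44×10⁻⁴ s⁻¹
Pressure gradient: |∂P/∂n| = 500 Pa / 443000 m = 1.13×10⁻³ Pa/m
Geostrophic speed: V_g = |∂P/∂n|/(fρ) = 1.13×10⁻³/(1.44×10⁻⁴ × 1.12) = 7.02 m/s
Around a high, pressure-gradient force acts outward with centrifugal, so Coriolis balances both:
fV = (1/ρ)|∂P/∂n| + V²/R  →  V² − fR·V + fR·V_g = 0
With fR = 1.44×10⁻⁴ × 1381×10³ m = 198 m/s:
V = [fR − √((fR)² − 4 fR V_g)]/2 = [198 − √(198² − 4×198×7.02)]/2 = 7.29 m/s
Supergeostrophic (V > V_g = 7.02 m/s), as expected around a high.
Converting: 7.29 m/s × 3.6 = 26.2 km/h

26.2 km/h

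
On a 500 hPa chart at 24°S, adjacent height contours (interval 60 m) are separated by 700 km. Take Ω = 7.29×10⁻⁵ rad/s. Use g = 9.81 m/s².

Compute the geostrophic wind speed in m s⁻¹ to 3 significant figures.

14.2 m s⁻¹

Coriolis parameter at 24°S:
f = 2Ω sin φ = 2 × 7.29×10⁻⁵ × sin 24° = 5.93×10⁻⁵ s⁻¹
Height gradient: |∂Z/∂n| = 60 m / 700000 m = 8.57×10⁻⁵
On a pressure surface, geostrophic balance gives V_g = (g/f)|∂Z/∂n|:
V_g = 9.81 × 8.57×10⁻⁵ / 5.93×10⁻⁵ = 14.2 m/s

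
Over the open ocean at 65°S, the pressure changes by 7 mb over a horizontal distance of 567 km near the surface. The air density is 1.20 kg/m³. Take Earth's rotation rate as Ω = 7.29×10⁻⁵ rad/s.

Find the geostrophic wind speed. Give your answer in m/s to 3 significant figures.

Coriolis parameter at 65°S:
f = 2Ω sin φ = 2 × 7.29×10⁻⁵ × sin 65° = 1.32×10⁻⁴ s⁻¹
Pressure gradient: |∂P/∂n| = 700 Pa / 567000 m = 1.23×10⁻³ Pa/m
Geostrophic balance (pressure-gradient force = Coriolis force):
V_g = (1/(fρ)) |∂P/∂n| = 1.23×10⁻³ / (1.32×10⁻⁴ × 1.20) = 7.79 m/s

7.79 m/s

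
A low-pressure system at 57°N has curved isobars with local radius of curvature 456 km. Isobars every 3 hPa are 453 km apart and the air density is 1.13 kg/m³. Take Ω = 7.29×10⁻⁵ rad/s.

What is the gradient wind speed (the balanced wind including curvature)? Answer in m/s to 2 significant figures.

4.4 m/s

Coriolis parameter at 57°N:
f = 2Ω sin φ = 2 × 7.29×10⁻⁵ × sin 57° = 1.22×10⁻⁴ s⁻¹
Pressure gradient: |∂P/∂n| = 300 Pa / 453000 m = 6.62×10⁻⁴ Pa/m
Geostrophic speed: V_g = |∂P/∂n|/(fρ) = 6.62×10⁻⁴/(1.22×10⁻⁴ × 1.13) = 4.79 m/s
Around a low, centrifugal force acts outward with Coriolis, so pressure-gradient force balances both:
(1/ρ)|∂P/∂n| = fV + V²/R  →  V² + fR·V − fR·V_g = 0
With fR = 1.22×10⁻⁴ × 456×10³ m = 55.8 m/s:
V = [−fR + √((fR)² + 4 fR V_g)]/2 = [−55.8 + √(55.8² + 4×55.8×4.79)]/2 = 4.44 m/s
Subgeostrophic (V < V_g = 4.79 m/s), as expected around a low.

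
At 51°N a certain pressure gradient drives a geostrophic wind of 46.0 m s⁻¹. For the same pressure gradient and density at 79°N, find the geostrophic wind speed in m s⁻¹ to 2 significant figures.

36 m s⁻¹

With the same pressure gradient and density, V_g ∝ 1/f ∝ 1/sin φ.
V₂ = V₁ · sin φ₁ / sin φ₂ = 46.0 × sin 51° / sin 79°
V₂ = 46.0 × 0.7771/0.9816 = 36 m s⁻¹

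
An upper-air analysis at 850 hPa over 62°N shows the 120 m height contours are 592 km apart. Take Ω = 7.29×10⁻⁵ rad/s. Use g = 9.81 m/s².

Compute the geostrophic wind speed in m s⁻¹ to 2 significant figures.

Coriolis parameter at 62°N:
f = 2Ω sin φ = 2 × 7.29×10⁻⁵ × sin 62° = 1.29×10⁻⁴ s⁻¹
Height gradient: |∂Z/∂n| = 120 m / 592000 m = 2.03×10⁻⁴
On a pressure surface, geostrophic balance gives V_g = (g/f)|∂Z/∂n|:
V_g = 9.81 × 2.03×10⁻⁴ / 1.29×10⁻⁴ = 15.4 m/s

15 m s⁻¹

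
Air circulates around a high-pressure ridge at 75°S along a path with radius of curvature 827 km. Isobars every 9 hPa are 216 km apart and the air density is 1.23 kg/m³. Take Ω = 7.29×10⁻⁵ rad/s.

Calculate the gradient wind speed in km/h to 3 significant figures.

122 km/h

Coriolis parameter at 75°S:
f = 2Ω sin φ = 2 × 7.29×10⁻⁵ × sin 75° = 1.41×10⁻⁴ s⁻¹
Pressure gradient: |∂P/∂n| = 900 Pa / 216000 m = 4.17×10⁻³ Pa/m
Geostrophic speed: V_g = |∂P/∂n|/(fρ) = 4.17×10⁻³/(1.41×10⁻⁴ × 1.23) = 24.1 m/s
Around a high, pressure-gradient force acts outward with centrifugal, so Coriolis balances both:
fV = (1/ρ)|∂P/∂n| + V²/R  →  V² − fR·V + fR·V_g = 0
With fR = 1.41×10⁻⁴ × 827×10³ m = 116 m/s:
V = [fR − √((fR)² − 4 fR V_g)]/2 = [116 − √(116² − 4×116×24.1)]/2 = 34 m/s
Supergeostrophic (V > V_g = 24.1 m/s), as expected around a high.
Converting: 34 m/s × 3.6 = 122 km/h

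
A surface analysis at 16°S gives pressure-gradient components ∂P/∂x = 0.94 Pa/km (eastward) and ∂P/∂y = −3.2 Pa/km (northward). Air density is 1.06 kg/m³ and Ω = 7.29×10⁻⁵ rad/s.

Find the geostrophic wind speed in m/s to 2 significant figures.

Coriolis parameter at 16°S:
f = 2Ω sin φ = 2 × 7.29×10⁻⁵ × sin 16° = 4.02×10⁻⁵ s⁻¹
In the Southern Hemisphere f is negative: f = −4.02×10⁻⁵ s⁻¹.
Component geostrophic relations (x east, y north):
u_g = −(1/(fρ)) ∂P/∂y,  v_g = (1/(fρ)) ∂P/∂x
u_g = −(−3.2×10⁻³)/(−4.02×10⁻⁵ × 1.06) = −75.1 m/s;  v_g = (0.94×10⁻³)/(−4.02×10⁻⁵ × 1.06) = −22.1 m/s
|V_g| = √(u_g² + v_g²) = 78.3 m/s

78 m/s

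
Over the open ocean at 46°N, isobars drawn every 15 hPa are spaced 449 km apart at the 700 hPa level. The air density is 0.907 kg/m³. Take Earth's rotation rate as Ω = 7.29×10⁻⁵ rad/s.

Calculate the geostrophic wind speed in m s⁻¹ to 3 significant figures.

35.1 m s⁻¹

Coriolis parameter at 46°N:
f = 2Ω sin φ = 2 × 7.29×10⁻⁵ × sin 46° = 1.05×10⁻⁴ s⁻¹
Pressure gradient: |∂P/∂n| = 1500 Pa / 449000 m = 3.34×10⁻³ Pa/m
Geostrophic balance (pressure-gradient force = Coriolis force):
V_g = (1/(fρ)) |∂P/∂n| = 3.34×10⁻³ / (1.05×10⁻⁴ × 0.907) = 35.1 m/s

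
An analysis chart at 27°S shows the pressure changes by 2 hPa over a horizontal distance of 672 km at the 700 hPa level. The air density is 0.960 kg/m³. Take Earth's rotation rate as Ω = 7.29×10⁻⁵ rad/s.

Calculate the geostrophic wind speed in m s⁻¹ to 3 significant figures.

4.68 m s⁻¹

Coriolis parameter at 27°S:
f = 2Ω sin φ = 2 × 7.29×10⁻⁵ × sin 27° = 6.62×10⁻⁵ s⁻¹
Pressure gradient: |∂P/∂n| = 200 Pa / 672000 m = 2.98×10⁻⁴ Pa/m
Geostrophic balance (pressure-gradient force = Coriolis force):
V_g = (1/(fρ)) |∂P/∂n| = 2.98×10⁻⁴ / (6.62×10⁻⁵ × 0.960) = 4.68 m/s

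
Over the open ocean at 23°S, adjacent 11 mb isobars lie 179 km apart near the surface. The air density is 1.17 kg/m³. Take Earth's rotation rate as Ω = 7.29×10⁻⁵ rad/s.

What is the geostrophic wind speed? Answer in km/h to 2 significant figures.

330 km/h

Coriolis parameter at 23°S:
f = 2Ω sin φ = 2 × 7.29×10⁻⁵ × sin 23° = 5.70×10⁻⁵ s⁻¹
Pressure gradient: |∂P/∂n| = 1100 Pa / 179000 m = 6.15×10⁻³ Pa/m
Geostrophic balance (pressure-gradient force = Coriolis force):
V_g = (1/(fρ)) |∂P/∂n| = 6.15×10⁻³ / (5.70×10⁻⁵ × 1.17) = 92.2 m/s
Converting: 92.2 m/s × 3.6 = 330 km/h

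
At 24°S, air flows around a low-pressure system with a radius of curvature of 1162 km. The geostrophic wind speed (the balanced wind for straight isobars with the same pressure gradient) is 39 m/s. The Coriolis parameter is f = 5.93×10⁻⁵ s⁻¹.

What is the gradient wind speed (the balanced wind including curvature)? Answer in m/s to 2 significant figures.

28 m/s

Around a low, centrifugal force acts outward with Coriolis, so pressure-gradient force balances both:
(1/ρ)|∂P/∂n| = fV + V²/R  →  V² + fR·V − fR·V_g = 0
With fR = 5.93×10⁻⁵ × 1162×10³ m = 68.9 m/s:
V = [−fR + √((fR)² + 4 fR V_g)]/2 = [−68.9 + √(68.9² + 4×68.9×39)]/2 = 27.8 m/s
Subgeostrophic (V < V_g = 39 m/s), as expected around a low.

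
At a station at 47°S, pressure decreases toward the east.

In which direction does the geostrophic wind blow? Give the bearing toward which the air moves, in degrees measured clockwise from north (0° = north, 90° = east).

The pressure-gradient force points toward the east (bearing 090°).
Geostrophic balance: in the Southern Hemisphere the Coriolis force deflects motion to the left, so the geostrophic wind blows 90° to the left of the pressure-gradient force (low pressure on the right).
Rotating 090° by 90° counterclockwise gives 000° — the wind blows toward the north.

000°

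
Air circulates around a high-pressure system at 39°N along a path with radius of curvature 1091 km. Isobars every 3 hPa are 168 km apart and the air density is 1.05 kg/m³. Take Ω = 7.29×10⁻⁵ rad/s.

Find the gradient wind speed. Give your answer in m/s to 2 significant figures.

25 m/s

Coriolis parameter at 39°N:
f = 2Ω sin φ = 2 × 7.29×10⁻⁵ × sin 39° = 9.18×10⁻⁵ s⁻¹
Pressure gradient: |∂P/∂n| = 300 Pa / 168000 m = 1.79×10⁻³ Pa/m
Geostrophic speed: V_g = |∂P/∂n|/(fρ) = 1.79×10⁻³/(9.18×10⁻⁵ × 1.05) = 18.5 m/s
Around a high, pressure-gradient force acts outward with centrifugal, so Coriolis balances both:
fV = (1/ρ)|∂P/∂n| + V²/R  →  V² − fR·V + fR·V_g = 0
With fR = 9.18×10⁻⁵ × 1091×10³ m = 100 m/s:
V = [fR − √((fR)² − 4 fR V_g)]/2 = [100 − √(100² − 4×100×18.5)]/2 = 24.6 m/s
Supergeostrophic (V > V_g = 18.5 m/s), as expected around a high.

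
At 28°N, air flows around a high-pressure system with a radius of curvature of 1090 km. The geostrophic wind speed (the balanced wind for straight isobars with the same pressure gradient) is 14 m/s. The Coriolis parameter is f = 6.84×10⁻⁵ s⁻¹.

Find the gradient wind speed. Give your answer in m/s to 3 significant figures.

Around a high, pressure-gradient force acts outward with centrifugal, so Coriolis balances both:
fV = (1/ρ)|∂P/∂n| + V²/R  →  V² − fR·V + fR·V_g = 0
With fR = 6.84×10⁻⁵ × 1090×10³ m = 74.6 m/s:
V = [fR − √((fR)² − 4 fR V_g)]/2 = [74.6 − √(74.6² − 4×74.6×14)]/2 = 18.7 m/s
Supergeostrophic (V > V_g = 14 m/s), as expected around a high.

18.7 m/s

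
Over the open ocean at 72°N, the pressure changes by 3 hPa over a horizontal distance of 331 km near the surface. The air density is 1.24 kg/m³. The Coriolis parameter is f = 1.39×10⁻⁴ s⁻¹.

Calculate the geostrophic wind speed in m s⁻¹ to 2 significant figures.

Pressure gradient: |∂P/∂n| = 300 Pa / 331000 m = 9.06×10⁻⁴ Pa/m
Geostrophic balance (pressure-gradient force = Coriolis force):
V_g = (1/(fρ)) |∂P/∂n| = 9.06×10⁻⁴ / (1.39×10⁻⁴ × 1.24) = 5.26 m/s

5.3 m s⁻¹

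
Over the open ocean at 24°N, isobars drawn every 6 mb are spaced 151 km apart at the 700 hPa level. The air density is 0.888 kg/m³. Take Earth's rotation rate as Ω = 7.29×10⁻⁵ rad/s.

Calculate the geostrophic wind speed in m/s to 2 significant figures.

Coriolis parameter at 24°N:
f = 2Ω sin φ = 2 × 7.29×10⁻⁵ × sin 24° = 5.93×10⁻⁵ s⁻¹
Pressure gradient: |∂P/∂n| = 600 Pa / 151000 m = 3.97×10⁻³ Pa/m
Geostrophic balance (pressure-gradient force = Coriolis force):
V_g = (1/(fρ)) |∂P/∂n| = 3.97×10⁻³ / (5.93×10⁻⁵ × 0.888) = 75.5 m/s

75 m/s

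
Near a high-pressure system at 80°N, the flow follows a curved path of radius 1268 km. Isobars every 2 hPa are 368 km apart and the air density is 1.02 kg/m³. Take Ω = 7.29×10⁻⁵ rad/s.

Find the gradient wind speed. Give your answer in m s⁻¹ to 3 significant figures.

Coriolis parameter at 80°N:
f = 2Ω sin φ = 2 × 7.29×10⁻⁵ × sin 80° = 1.44×10⁻⁴ s⁻¹
Pressure gradient: |∂P/∂n| = 200 Pa / 368000 m = 5.43×10⁻⁴ Pa/m
Geostrophic speed: V_g = |∂P/∂n|/(fρ) = 5.43×10⁻⁴/(1.44×10⁻⁴ × 1.02) = 3.71 m/s
Around a high, pressure-gradient force acts outward with centrifugal, so Coriolis balances both:
fV = (1/ρ)|∂P/∂n| + V²/R  →  V² − fR·V + fR·V_g = 0
With fR = 1.44×10⁻⁴ × 1268×10³ m = 182 m/s:
V = [fR − √((fR)² − 4 fR V_g)]/2 = [182 − √(182² − 4×182×3.71)]/2 = 3.79 m/s
Supergeostrophic (V > V_g = 3.71 m/s), as expected around a high.

3.79 m s⁻¹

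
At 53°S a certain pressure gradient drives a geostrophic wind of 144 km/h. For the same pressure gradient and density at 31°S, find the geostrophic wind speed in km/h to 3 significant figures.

With the same pressure gradient and density, V_g ∝ 1/f ∝ 1/sin φ.
V₂ = V₁ · sin φ₁ / sin φ₂ = 144 × sin 53° / sin 31°
V₂ = 144 × 0.7986/0.5150 = 223 km/h

223 km/h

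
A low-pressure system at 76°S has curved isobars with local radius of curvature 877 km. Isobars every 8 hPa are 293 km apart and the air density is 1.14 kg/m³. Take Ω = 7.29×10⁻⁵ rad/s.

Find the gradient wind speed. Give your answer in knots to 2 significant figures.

Coriolis parameter at 76°S:
f = 2Ω sin φ = 2 × 7.29×10⁻⁵ × sin 76° = 1.41×10⁻⁴ s⁻¹
Pressure gradient: |∂P/∂n| = 800 Pa / 293000 m = 2.73×10⁻³ Pa/m
Geostrophic speed: V_g = |∂P/∂n|/(fρ) = 2.73×10⁻³/(1.41×10⁻⁴ × 1.14) = 16.9 m/s
Around a low, centrifugal force acts outward with Coriolis, so pressure-gradient force balances both:
(1/ρ)|∂P/∂n| = fV + V²/R  →  V² + fR·V − fR·V_g = 0
With fR = 1.41×10⁻⁴ × 877×10³ m = 124 m/s:
V = [−fR + √((fR)² + 4 fR V_g)]/2 = [−124 + √(124² + 4×124×16.9)]/2 = 15.1 m/s
Subgeostrophic (V < V_g = 16.9 m/s), as expected around a low.
Converting: 15.1 m/s × 1.944 = 29 knots

29 knots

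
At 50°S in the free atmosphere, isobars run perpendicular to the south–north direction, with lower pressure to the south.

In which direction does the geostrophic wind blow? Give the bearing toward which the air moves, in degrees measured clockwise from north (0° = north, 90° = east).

The pressure-gradient force points toward the south (bearing 180°).
Geostrophic balance: in the Southern Hemisphere the Coriolis force deflects motion to the left, so the geostrophic wind blows 90° to the left of the pressure-gradient force (low pressure on the right).
Rotating 180° by 90° counterclockwise gives 090° — the wind blows toward the east.

090°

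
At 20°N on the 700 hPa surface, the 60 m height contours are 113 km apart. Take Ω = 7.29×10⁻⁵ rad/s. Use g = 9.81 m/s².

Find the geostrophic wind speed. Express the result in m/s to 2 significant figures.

100 m/s

Coriolis parameter at 20°N:
f = 2Ω sin φ = 2 × 7.29×10⁻⁵ × sin 20° = 4.99×10⁻⁵ s⁻¹
Height gradient: |∂Z/∂n| = 60 m / 113000 m = 5.31×10⁻⁴
On a pressure surface, geostrophic balance gives V_g = (g/f)|∂Z/∂n|:
V_g = 9.81 × 5.31×10⁻⁴ / 4.99×10⁻⁵ = 104 m/s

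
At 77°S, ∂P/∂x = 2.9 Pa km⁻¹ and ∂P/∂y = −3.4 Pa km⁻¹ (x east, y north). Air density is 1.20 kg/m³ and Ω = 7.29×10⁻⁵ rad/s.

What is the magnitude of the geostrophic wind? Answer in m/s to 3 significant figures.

Coriolis parameter at 77°S:
f = 2Ω sin φ = 2 × 7.29×10⁻⁵ × sin 77° = 1.42×10⁻⁴ s⁻¹
In the Southern Hemisphere f is negative: f = −1.42×10⁻⁴ s⁻¹.
Component geostrophic relations (x east, y north):
u_g = −(1/(fρ)) ∂P/∂y,  v_g = (1/(fρ)) ∂P/∂x
u_g = −(−3.4×10⁻³)/(−1.42×10⁻⁴ × 1.20) = −19.9 m/s;  v_g = (2.9×10⁻³)/(−1.42×10⁻⁴ × 1.20) = −17.0 m/s
|V_g| = √(u_g² + v_g²) = 26.2 m/s

26.2 m/s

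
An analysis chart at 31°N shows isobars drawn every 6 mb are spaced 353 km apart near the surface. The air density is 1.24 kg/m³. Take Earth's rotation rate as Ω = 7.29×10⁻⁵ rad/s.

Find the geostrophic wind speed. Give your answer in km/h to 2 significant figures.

Coriolis parameter at 31°N:
f = 2Ω sin φ = 2 × 7.29×10⁻⁵ × sin 31° = 7.51×10⁻⁵ s⁻¹
Pressure gradient: |∂P/∂n| = 600 Pa / 353000 m = 1.70×10⁻³ Pa/m
Geostrophic balance (pressure-gradient force = Coriolis force):
V_g = (1/(fρ)) |∂P/∂n| = 1.70×10⁻³ / (7.51×10⁻⁵ × 1.24) = 18.3 m/s
Converting: 18.3 m/s × 3.6 = 66 km/h

66 km/h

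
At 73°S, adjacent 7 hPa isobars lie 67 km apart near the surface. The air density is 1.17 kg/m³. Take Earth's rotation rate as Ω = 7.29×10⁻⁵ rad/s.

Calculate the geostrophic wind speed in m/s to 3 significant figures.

64.0 m/s

Coriolis parameter at 73°S:
f = 2Ω sin φ = 2 × 7.29×10⁻⁵ × sin 73° = 1.39×10⁻⁴ s⁻¹
Pressure gradient: |∂P/∂n| = 700 Pa / 67000 m = 1.04×10⁻² Pa/m
Geostrophic balance (pressure-gradient force = Coriolis force):
V_g = (1/(fρ)) |∂P/∂n| = 1.04×10⁻² / (1.39×10⁻⁴ × 1.17) = 64.0 m/s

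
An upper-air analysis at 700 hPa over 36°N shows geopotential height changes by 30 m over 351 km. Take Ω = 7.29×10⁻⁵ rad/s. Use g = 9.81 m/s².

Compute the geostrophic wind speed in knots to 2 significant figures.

Coriolis parameter at 36°N:
f = 2Ω sin φ = 2 × 7.29×10⁻⁵ × sin 36° = 8.57×10⁻⁵ s⁻¹
Height gradient: |∂Z/∂n| = 30 m / 351000 m = 8.55×10⁻⁵
On a pressure surface, geostrophic balance gives V_g = (g/f)|∂Z/∂n|:
V_g = 9.81 × 8.55×10⁻⁵ / 8.57×10⁻⁵ = 9.78 m/s
Converting: 9.78 m/s × 1.944 = 19 knots

19 knots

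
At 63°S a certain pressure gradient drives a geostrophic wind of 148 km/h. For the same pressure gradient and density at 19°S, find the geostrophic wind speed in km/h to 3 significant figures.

405 km/h

With the same pressure gradient and density, V_g ∝ 1/f ∝ 1/sin φ.
V₂ = V₁ · sin φ₁ / sin φ₂ = 148 × sin 63° / sin 19°
V₂ = 148 × 0.8910/0.3256 = 405 km/h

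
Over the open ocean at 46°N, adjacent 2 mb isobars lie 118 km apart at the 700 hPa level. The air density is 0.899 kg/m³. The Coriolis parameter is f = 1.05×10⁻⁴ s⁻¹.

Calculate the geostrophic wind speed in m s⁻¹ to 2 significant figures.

18 m s⁻¹

Pressure gradient: |∂P/∂n| = 200 Pa / 118000 m = 1.69×10⁻³ Pa/m
Geostrophic balance (pressure-gradient force = Coriolis force):
V_g = (1/(fρ)) |∂P/∂n| = 1.69×10⁻³ / (1.05×10⁻⁴ × 0.899) = 18.0 m/s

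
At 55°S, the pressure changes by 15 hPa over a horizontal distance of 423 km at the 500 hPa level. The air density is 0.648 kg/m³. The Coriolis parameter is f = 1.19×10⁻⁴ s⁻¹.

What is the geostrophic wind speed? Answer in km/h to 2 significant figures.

170 km/h

Pressure gradient: |∂P/∂n| = 1500 Pa / 423000 m = 3.55×10⁻³ Pa/m
Geostrophic balance (pressure-gradient force = Coriolis force):
V_g = (1/(fρ)) |∂P/∂n| = 3.55×10⁻³ / (1.19×10⁻⁴ × 0.648) = 46.0 m/s
Converting: 46.0 m/s × 3.6 = 170 km/h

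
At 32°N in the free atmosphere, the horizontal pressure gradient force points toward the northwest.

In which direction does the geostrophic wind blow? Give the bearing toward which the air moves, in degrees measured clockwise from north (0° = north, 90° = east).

The pressure-gradient force points toward the northwest (bearing 315°).
Geostrophic balance: in the Northern Hemisphere the Coriolis force deflects motion to the right, so the geostrophic wind blows 90° to the right of the pressure-gradient force (low pressure on the left).
Rotating 315° by 90° clockwise gives 045° — the wind blows toward the northeast.

045°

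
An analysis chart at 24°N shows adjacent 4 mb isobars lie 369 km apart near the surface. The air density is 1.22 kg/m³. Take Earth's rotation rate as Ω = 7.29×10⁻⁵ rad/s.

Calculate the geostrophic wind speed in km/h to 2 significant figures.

54 km/h

Coriolis parameter at 24°N:
f = 2Ω sin φ = 2 × 7.29×10⁻⁵ × sin 24° = 5.93×10⁻⁵ s⁻¹
Pressure gradient: |∂P/∂n| = 400 Pa / 369000 m = 1.08×10⁻³ Pa/m
Geostrophic balance (pressure-gradient force = Coriolis force):
V_g = (1/(fρ)) |∂P/∂n| = 1.08×10⁻³ / (5.93×10⁻⁵ × 1.22) = 15.0 m/s
Converting: 15.0 m/s × 3.6 = 54 km/h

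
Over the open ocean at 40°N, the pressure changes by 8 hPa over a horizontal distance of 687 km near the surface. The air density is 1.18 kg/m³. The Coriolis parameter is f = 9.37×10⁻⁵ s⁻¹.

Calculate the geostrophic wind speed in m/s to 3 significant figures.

10.5 m/s

Pressure gradient: |∂P/∂n| = 800 Pa / 687000 m = 1.16×10⁻³ Pa/m
Geostrophic balance (pressure-gradient force = Coriolis force):
V_g = (1/(fρ)) |∂P/∂n| = 1.16×10⁻³ / (9.37×10⁻⁵ × 1.18) = 10.5 m/s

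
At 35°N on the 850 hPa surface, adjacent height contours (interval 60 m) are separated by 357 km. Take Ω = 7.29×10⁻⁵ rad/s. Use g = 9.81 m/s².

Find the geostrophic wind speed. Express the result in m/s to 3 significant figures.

19.7 m/s

Coriolis parameter at 35°N:
f = 2Ω sin φ = 2 × 7.29×10⁻⁵ × sin 35° = 8.36×10⁻⁵ s⁻¹
Height gradient: |∂Z/∂n| = 60 m / 357000 m = 1.68×10⁻⁴
On a pressure surface, geostrophic balance gives V_g = (g/f)|∂Z/∂n|:
V_g = 9.81 × 1.68×10⁻⁴ / 8.36×10⁻⁵ = 19.7 m/s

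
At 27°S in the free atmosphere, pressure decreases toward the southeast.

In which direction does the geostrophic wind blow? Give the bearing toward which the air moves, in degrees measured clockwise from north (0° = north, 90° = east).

The pressure-gradient force points toward the southeast (bearing 135°).
Geostrophic balance: in the Southern Hemisphere the Coriolis force deflects motion to the left, so the geostrophic wind blows 90° to the left of the pressure-gradient force (low pressure on the right).
Rotating 135° by 90° counterclockwise gives 045° — the wind blows toward the northeast.

045°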